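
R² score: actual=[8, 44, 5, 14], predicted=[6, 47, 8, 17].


ȳ = 17.75
SS_res = Σ(y-ŷ)² = 31
SS_tot = Σ(y-ȳ)² = 960.75
R² = 1 - SS_res/SS_tot = 1 - 0.0323 = 0.9677

0.9677


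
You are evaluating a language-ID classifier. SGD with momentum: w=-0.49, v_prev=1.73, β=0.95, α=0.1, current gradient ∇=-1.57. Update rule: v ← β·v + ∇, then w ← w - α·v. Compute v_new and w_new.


v_new = 0.95·1.73 - 1.57 = 1.6435 - 1.57 = 0.0735
w_new = -0.49 - 0.1·0.0735 = -0.49 - 0.00735 = -0.49735

v_new=0.0735, w_new=-0.49735


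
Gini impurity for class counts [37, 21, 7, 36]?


Probabilities: [37/101, 21/101, 7/101, 36/101] ≈ [0.3663, 0.2079, 0.0693, 0.3564]
Σpᵢ² = (1369 + 441 + 49 + 1296)/101² = 3155/10201
Gini = 1 - Σpᵢ² = 1 - 3155/10201 = 0.6907

0.6907


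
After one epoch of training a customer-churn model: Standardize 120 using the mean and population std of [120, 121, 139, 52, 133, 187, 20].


μ = 110.2857, σ = 52.0761
z = (120 - 110.2857)/52.0761 = 0.1865

0.1865


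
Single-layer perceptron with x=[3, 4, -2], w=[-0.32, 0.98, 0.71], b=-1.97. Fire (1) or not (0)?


z = (3)·(-0.32) + (4)·(0.98) + (-2)·(0.71) - 1.97
  = -0.43
step(z) = 0 (z<0)

0


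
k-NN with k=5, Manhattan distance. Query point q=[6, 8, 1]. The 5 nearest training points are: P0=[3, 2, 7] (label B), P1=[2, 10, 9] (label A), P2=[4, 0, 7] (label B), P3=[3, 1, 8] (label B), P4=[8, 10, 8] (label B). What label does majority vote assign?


d(q,P0) = 15  (label B)
d(q,P1) = 14  (label A)
d(q,P2) = 16  (label B)
d(q,P3) = 17  (label B)
d(q,P4) = 11  (label B)
Votes: A=1, B=4
Majority → B

B


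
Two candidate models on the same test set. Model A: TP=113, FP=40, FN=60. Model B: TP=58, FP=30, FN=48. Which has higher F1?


Model A: P=113/153=0.7386, R=113/173=0.6532, F1=2PR/(P+R)=2TP/(2TP+FP+FN)=226/326=0.6933
Model B: P=58/88=0.6591, R=58/106=0.5472, F1=2PR/(P+R)=2TP/(2TP+FP+FN)=116/194=0.5979
0.6933 > 0.5979 → Model A

Model A


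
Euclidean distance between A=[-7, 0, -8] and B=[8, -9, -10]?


d = √((-7-8)² + (0+ 9)² + (-8+ 10)²)
  = √(225 + 81 + 4)
  = √310 = 17.6068

17.6068


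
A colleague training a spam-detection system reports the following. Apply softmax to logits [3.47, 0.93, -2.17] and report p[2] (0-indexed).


Exponentials: e^3.47=32.1367, e^0.93=2.5345, e^-2.17=0.1142
Sum = 34.7854
Softmax = [0.9239, 0.0729, 0.0033]
p[2] = 0.1142/34.7854 = 0.0033

0.0033


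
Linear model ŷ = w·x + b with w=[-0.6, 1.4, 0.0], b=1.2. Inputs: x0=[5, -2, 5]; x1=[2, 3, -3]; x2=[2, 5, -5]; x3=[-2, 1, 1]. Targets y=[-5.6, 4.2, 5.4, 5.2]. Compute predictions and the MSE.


ŷ0 = (-0.6)·(5) + (1.4)·(-2) + (0.0)·(5) + 1.2 = -4.6
ŷ1 = (-0.6)·(2) + (1.4)·(3) + (0.0)·(-3) + 1.2 = 4.2
ŷ2 = (-0.6)·(2) + (1.4)·(5) + (0.0)·(-5) + 1.2 = 7.0
ŷ3 = (-0.6)·(-2) + (1.4)·(1) + (0.0)·(1) + 1.2 = 3.8
errors² = [1.0, 0.0, 2.56, 1.96]
MSE = 5.5200/4 = 1.38

1.38


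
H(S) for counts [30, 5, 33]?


Probabilities: [30/68, 5/68, 33/68] ≈ [0.4412, 0.0735, 0.4853]
H = -((30/68)·log₂(30/68) + (5/68)·log₂(5/68) + (33/68)·log₂(33/68))
  = 1.3039 bits

1.3039 bits


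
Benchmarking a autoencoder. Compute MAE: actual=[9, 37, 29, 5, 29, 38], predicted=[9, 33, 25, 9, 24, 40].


Absolute errors: |9-9|=0, |37-33|=4, |29-25|=4, |5-9|=4, |29-24|=5, |38-40|=2
Sum = 19
MAE = 19/6 = 19/6

19/6


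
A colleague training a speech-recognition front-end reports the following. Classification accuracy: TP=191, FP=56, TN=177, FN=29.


Accuracy = (TP+TN)/(TP+TN+FP+FN)
= (191+177)/(453)
= 368/453 = 81.24%

81.24%


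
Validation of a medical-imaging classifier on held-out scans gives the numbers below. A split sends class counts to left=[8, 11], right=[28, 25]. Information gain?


Parent = [36, 36], H_parent = 1
H_left = 0.9819 (n=19), H_right = 0.9977 (n=53)
H_children = (19/72)·0.9819 + (53/72)·0.9977 = 0.9935
IG = 1 - 0.9935 = 0.0065

0.0065


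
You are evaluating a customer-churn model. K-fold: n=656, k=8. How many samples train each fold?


Fold size = 656/8 = 82
Training per fold = 656 - 82 = 574

574


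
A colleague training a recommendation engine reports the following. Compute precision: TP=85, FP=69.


Precision = TP/(TP+FP)
= 85/(85+69)
= 85/154 = 55.19%

55.19%


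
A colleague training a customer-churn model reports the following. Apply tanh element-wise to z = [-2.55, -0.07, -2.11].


tanh(-2.55) = -0.9879
tanh(-0.07) = -0.0699
tanh(-2.11) = -0.971
result = [-0.9879, -0.0699, -0.971]

[-0.9879, -0.0699, -0.971]


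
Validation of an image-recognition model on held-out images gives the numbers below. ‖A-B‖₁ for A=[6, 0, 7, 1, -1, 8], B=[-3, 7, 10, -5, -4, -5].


d = |6+ 3| + |0-7| + |7-10| + |1+ 5| + |-1+ 4| + |8+ 5|
  = 9 + 7 + 3 + 6 + 3 + 13
  = 41

41


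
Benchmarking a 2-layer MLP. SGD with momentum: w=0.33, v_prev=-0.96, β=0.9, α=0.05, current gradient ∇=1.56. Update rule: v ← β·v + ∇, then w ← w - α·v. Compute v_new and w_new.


v_new = 0.9·-0.96 + 1.56 = -0.864 + 1.56 = 0.696
w_new = 0.33 - 0.05·0.696 = 0.33 - 0.0348 = 0.2952

v_new=0.696, w_new=0.2952


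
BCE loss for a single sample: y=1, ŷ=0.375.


BCE = -[y·ln(p) + (1-y)·ln(1-p)]
= -1·ln(0.375) - 0
= -ln(0.375) = 0.9808

0.9808


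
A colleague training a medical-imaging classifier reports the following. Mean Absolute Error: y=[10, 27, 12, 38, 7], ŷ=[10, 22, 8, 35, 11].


Absolute errors: |10-10|=0, |27-22|=5, |12-8|=4, |38-35|=3, |7-11|=4
Sum = 16
MAE = 16/5 = 16/5

16/5


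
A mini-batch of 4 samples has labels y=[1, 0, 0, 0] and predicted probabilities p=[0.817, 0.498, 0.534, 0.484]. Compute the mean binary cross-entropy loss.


L[0] = -ln(0.817) = 0.2021
L[1] = -ln(1-0.498) = -ln(0.502) = 0.6892
L[2] = -ln(1-0.534) = -ln(0.466) = 0.7636
L[3] = -ln(1-0.484) = -ln(0.516) = 0.6616
mean = (0.2021 + 0.6892 + 0.7636 + 0.6616)/4 = 0.5791

0.5791


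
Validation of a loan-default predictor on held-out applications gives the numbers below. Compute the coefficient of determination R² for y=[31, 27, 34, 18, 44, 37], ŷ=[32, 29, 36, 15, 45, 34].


ȳ = 31.8333
SS_res = Σ(y-ŷ)² = 28
SS_tot = Σ(y-ȳ)² = 394.83
R² = 1 - SS_res/SS_tot = 1 - 0.0709 = 0.9291

0.9291


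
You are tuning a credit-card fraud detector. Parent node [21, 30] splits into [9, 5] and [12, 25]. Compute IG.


Parent = [21, 30], H_parent = 0.9774
H_left = 0.9403 (n=14), H_right = 0.909 (n=37)
H_children = (14/51)·0.9403 + (37/51)·0.909 = 0.9176
IG = 0.9774 - 0.9176 = 0.0598

0.0598


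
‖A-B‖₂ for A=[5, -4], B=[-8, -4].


d = √((5+ 8)² + (-4+ 4)²)
  = √(169 + 0)
  = √169 = 13.0

13.0


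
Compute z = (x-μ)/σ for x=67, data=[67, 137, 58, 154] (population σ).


μ = 104, σ = 42.0535
z = (67 - 104)/42.0535 = -0.8798

-0.8798


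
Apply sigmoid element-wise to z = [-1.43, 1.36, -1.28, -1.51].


σ(-1.43) = 1/(1+e^1.43) = 0.1931
σ(1.36) = 1/(1+e^-1.36) = 0.7958
σ(-1.28) = 1/(1+e^1.28) = 0.2176
σ(-1.51) = 1/(1+e^1.51) = 0.1809
result = [0.1931, 0.7958, 0.2176, 0.1809]

[0.1931, 0.7958, 0.2176, 0.1809]


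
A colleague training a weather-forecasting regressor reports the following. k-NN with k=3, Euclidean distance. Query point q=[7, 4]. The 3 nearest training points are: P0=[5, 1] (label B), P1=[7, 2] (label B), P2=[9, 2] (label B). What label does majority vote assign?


d(q,P0) = 3.6056  (label B)
d(q,P1) = 2.0  (label B)
d(q,P2) = 2.8284  (label B)
Votes: A=0, B=3
Majority → B

B


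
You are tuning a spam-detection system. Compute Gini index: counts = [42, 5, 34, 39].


Probabilities: [42/120, 5/120, 34/120, 39/120] ≈ [0.35, 0.0417, 0.2833, 0.325]
Σpᵢ² = (1764 + 25 + 1156 + 1521)/120² = 4466/14400
Gini = 1 - Σpᵢ² = 1 - 4466/14400 = 0.6899

0.6899


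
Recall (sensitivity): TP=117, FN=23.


Recall = TP/(TP+FN)
= 117/(117+23)
= 117/140 = 83.57%

83.57%


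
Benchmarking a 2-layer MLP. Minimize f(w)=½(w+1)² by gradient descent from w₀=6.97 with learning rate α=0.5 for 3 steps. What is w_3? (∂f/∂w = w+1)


step 1: grad = 6.97+1 = 7.97; w = 6.97 - 0.5·(7.97) = 2.985
step 2: grad = 2.985+1 = 3.985; w = 2.985 - 0.5·(3.985) = 0.9925
step 3: grad = 0.9925+1 = 1.9925; w = 0.9925 - 0.5·(1.9925) = -0.00375

-0.00375


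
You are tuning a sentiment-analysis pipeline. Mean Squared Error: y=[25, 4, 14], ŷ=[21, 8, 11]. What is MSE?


Squared errors: (25-21)²=16, (4-8)²=16, (14-11)²=9
Sum = 41
MSE = 41/3 = 41/3

41/3


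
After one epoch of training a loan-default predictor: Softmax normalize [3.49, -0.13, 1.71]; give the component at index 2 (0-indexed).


Exponentials: e^3.49=32.7859, e^-0.13=0.8781, e^1.71=5.529
Sum = 39.193
Softmax = [0.8365, 0.0224, 0.1411]
p[2] = 5.529/39.193 = 0.1411

0.1411


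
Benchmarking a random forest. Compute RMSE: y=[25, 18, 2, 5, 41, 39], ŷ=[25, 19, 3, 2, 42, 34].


MSE = 37/6 = 6.1667
RMSE = √(37/6) = 2.4833

2.4833


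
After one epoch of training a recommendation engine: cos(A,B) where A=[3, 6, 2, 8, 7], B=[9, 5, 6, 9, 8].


A·B = 3·9 + 6·5 + 2·6 + 8·9 + 7·8 = 197
‖A‖ = √162 = 12.7279, ‖B‖ = √287 = 16.9411
cos = 197/(√162·√287) = 197/√46494 = 0.9136

0.9136


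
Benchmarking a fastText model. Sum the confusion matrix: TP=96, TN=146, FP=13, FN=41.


Total = TP + TN + FP + FN
= 96 + 146 + 13 + 41
= 296
(Predicted positive: 109, predicted negative: 187)

296


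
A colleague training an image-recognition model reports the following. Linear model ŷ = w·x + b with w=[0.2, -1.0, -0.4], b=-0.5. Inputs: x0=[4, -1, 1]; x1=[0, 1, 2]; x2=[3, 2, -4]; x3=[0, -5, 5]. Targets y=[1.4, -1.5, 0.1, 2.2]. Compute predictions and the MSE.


ŷ0 = (0.2)·(4) + (-1.0)·(-1) + (-0.4)·(1) - 0.5 = 0.9
ŷ1 = (0.2)·(0) + (-1.0)·(1) + (-0.4)·(2) - 0.5 = -2.3
ŷ2 = (0.2)·(3) + (-1.0)·(2) + (-0.4)·(-4) - 0.5 = -0.3
ŷ3 = (0.2)·(0) + (-1.0)·(-5) + (-0.4)·(5) - 0.5 = 2.5
errors² = [0.25, 0.64, 0.16, 0.09]
MSE = 1.1400/4 = 0.285

0.285


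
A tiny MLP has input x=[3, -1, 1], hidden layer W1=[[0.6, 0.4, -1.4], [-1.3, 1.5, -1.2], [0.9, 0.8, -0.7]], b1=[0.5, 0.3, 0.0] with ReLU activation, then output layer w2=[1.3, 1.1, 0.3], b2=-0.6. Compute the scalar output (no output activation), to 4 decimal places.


z1[0] = (0.6)·(3) + (0.4)·(-1) + (-1.4)·(1) + 0.5 = 0.5
z1[1] = (-1.3)·(3) + (1.5)·(-1) + (-1.2)·(1) + 0.3 = -6.3
z1[2] = (0.9)·(3) + (0.8)·(-1) + (-0.7)·(1) + 0.0 = 1.2
h = ReLU(z1) = [0.5, 0.0, 1.2]
output = (1.3)·(0.5) + (1.1)·(0.0) + (0.3)·(1.2) - 0.6 = 0.41

0.41


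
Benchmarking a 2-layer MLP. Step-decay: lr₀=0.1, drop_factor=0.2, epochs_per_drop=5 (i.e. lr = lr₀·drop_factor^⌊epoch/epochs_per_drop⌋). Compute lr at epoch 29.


n_drops = ⌊29/5⌋ = 5
lr = 0.1·0.2^5 = 0.1·0.00032 = 0.000032

0.000032


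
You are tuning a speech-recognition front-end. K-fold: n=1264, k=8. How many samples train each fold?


Fold size = 1264/8 = 158
Training per fold = 1264 - 158 = 1106

1106


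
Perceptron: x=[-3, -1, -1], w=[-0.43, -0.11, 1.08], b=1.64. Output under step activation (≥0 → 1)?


z = (-3)·(-0.43) + (-1)·(-0.11) + (-1)·(1.08) + 1.64
  = 1.96
step(z) = 1 (z≥0)

1


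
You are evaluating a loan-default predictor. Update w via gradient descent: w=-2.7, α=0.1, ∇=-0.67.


w_new = w - α·∇
= -2.7 - 0.1·-0.67
= -2.7 + 0.067
= -2.633

-2.633


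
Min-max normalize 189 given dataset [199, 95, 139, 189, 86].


min=86, max=199
(189-86)/(199-86) = 103/113 = 0.9115

0.9115


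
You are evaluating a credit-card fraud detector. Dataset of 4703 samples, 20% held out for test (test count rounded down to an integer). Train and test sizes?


Test = ⌊4703·20/100⌋ = 940
Train = 4703 - 940 = 3763

Train: 3763, Test: 940


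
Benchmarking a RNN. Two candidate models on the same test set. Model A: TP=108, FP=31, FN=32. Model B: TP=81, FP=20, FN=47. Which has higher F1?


Model A: P=108/139=0.777, R=108/140=0.7714, F1=2PR/(P+R)=2TP/(2TP+FP+FN)=216/279=0.7742
Model B: P=81/101=0.802, R=81/128=0.6328, F1=2PR/(P+R)=2TP/(2TP+FP+FN)=162/229=0.7074
0.7742 > 0.7074 → Model A

Model A


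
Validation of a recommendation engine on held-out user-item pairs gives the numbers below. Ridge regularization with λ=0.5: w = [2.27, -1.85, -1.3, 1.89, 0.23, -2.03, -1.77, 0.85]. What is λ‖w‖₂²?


‖w‖₂² = (2.27)² + (-1.85)² + (-1.3)² + (1.89)² + (0.23)² + (-2.03)² + (-1.77)² + (0.85)²
     = 5.1529 + 3.4225 + 1.69 + 3.5721 + 0.0529 + 4.1209 + 3.1329 + 0.7225
     = 21.8667
λ·‖w‖₂² = 0.5·21.8667 = 10.93335

10.93335


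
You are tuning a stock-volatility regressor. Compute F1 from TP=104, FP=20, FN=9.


Precision = 104/124 = 0.8387
Recall = 104/113 = 0.9204
F1 = 2·P·R/(P+R) = 2·TP/(2·TP+FP+FN) = 208/(208+20+9) = 208/237 = 0.8776

0.8776


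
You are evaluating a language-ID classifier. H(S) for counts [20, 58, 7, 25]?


Probabilities: [20/110, 58/110, 7/110, 25/110] ≈ [0.1818, 0.5273, 0.0636, 0.2273]
H = -((20/110)·log₂(20/110) + (58/110)·log₂(58/110) + (7/110)·log₂(7/110) + (25/110)·log₂(25/110))
  = 1.6727 bits

1.6727 bits


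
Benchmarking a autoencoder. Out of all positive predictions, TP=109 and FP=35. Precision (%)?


Precision = TP/(TP+FP)
= 109/(109+35)
= 109/144 = 75.69%

75.69%


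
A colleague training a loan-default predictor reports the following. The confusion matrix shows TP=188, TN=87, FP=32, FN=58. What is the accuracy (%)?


Accuracy = (TP+TN)/(TP+TN+FP+FN)
= (188+87)/(365)
= 275/365 = 75.34%

75.34%


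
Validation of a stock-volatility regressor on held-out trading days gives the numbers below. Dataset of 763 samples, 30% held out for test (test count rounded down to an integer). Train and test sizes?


Test = ⌊763·30/100⌋ = 228
Train = 763 - 228 = 535

Train: 535, Test: 228


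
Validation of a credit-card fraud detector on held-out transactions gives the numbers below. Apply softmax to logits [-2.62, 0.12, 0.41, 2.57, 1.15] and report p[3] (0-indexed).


Exponentials: e^-2.62=0.0728, e^0.12=1.1275, e^0.41=1.5068, e^2.57=13.0658, e^1.15=3.1582
Sum = 18.9311
Softmax = [0.0038, 0.0596, 0.0796, 0.6902, 0.1668]
p[3] = 13.0658/18.9311 = 0.6902

0.6902


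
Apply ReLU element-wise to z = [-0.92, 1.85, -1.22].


ReLU(-0.92) = max(0, -0.92) = 0.0
ReLU(1.85) = max(0, 1.85) = 1.85
ReLU(-1.22) = max(0, -1.22) = 0.0
result = [0.0, 1.85, 0.0]

[0.0, 1.85, 0.0]


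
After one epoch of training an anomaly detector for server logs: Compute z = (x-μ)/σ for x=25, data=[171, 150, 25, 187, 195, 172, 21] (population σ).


μ = 131.5714, σ = 69.9058
z = (25 - 131.5714)/69.9058 = -1.5245

-1.5245


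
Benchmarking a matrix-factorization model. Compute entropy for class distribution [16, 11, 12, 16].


Probabilities: [16/55, 11/55, 12/55, 16/55] ≈ [0.2909, 0.2, 0.2182, 0.2909]
H = -((16/55)·log₂(16/55) + (11/55)·log₂(11/55) + (12/55)·log₂(12/55) + (16/55)·log₂(16/55))
  = 1.98 bits

1.98 bits


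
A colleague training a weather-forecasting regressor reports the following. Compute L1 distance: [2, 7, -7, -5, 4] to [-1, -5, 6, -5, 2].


d = |2+ 1| + |7+ 5| + |-7-6| + |-5+ 5| + |4-2|
  = 3 + 12 + 13 + 0 + 2
  = 30

30


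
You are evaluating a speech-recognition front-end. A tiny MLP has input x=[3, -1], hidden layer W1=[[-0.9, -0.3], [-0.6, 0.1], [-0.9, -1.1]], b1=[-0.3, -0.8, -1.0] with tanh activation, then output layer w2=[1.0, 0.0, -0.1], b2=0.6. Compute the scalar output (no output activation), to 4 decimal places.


z1[0] = (-0.9)·(3) + (-0.3)·(-1) - 0.3 = -2.7
z1[1] = (-0.6)·(3) + (0.1)·(-1) - 0.8 = -2.7
z1[2] = (-0.9)·(3) + (-1.1)·(-1) - 1.0 = -2.6
h = tanh(z1) = [-0.991, -0.991, -0.989]
output = (1.0)·(-0.991) + (0.0)·(-0.991) + (-0.1)·(-0.989) + 0.6 = -0.2921

-0.2921


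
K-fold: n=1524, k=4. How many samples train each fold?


Fold size = 1524/4 = 381
Training per fold = 1524 - 381 = 1143

1143


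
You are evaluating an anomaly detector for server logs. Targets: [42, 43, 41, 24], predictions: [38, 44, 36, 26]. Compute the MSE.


Squared errors: (42-38)²=16, (43-44)²=1, (41-36)²=25, (24-26)²=4
Sum = 46
MSE = 46/4 = 23/2

23/2


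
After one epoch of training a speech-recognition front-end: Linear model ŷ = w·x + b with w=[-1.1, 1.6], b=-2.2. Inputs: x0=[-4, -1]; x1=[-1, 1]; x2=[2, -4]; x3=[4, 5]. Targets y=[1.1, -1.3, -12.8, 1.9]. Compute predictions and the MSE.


ŷ0 = (-1.1)·(-4) + (1.6)·(-1) - 2.2 = 0.6
ŷ1 = (-1.1)·(-1) + (1.6)·(1) - 2.2 = 0.5
ŷ2 = (-1.1)·(2) + (1.6)·(-4) - 2.2 = -10.8
ŷ3 = (-1.1)·(4) + (1.6)·(5) - 2.2 = 1.4
errors² = [0.25, 3.24, 4.0, 0.25]
MSE = 7.7400/4 = 1.935

1.935


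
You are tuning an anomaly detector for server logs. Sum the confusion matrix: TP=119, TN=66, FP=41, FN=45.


Total = TP + TN + FP + FN
= 119 + 66 + 41 + 45
= 271
(Predicted positive: 160, predicted negative: 111)

271


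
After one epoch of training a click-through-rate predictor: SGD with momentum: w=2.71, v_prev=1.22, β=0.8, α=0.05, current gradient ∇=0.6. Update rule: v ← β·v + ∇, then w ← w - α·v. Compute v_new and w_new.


v_new = 0.8·1.22 + 0.6 = 0.976 + 0.6 = 1.576
w_new = 2.71 - 0.05·1.576 = 2.71 - 0.0788 = 2.6312

v_new=1.576, w_new=2.6312


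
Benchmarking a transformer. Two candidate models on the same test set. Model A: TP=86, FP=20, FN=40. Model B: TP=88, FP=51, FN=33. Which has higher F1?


Model A: P=86/106=0.8113, R=86/126=0.6825, F1=2PR/(P+R)=2TP/(2TP+FP+FN)=172/232=0.7414
Model B: P=88/139=0.6331, R=88/121=0.7273, F1=2PR/(P+R)=2TP/(2TP+FP+FN)=176/260=0.6769
0.7414 > 0.6769 → Model A

Model A


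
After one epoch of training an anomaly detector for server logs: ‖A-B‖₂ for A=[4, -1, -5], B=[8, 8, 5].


d = √((4-8)² + (-1-8)² + (-5-5)²)
  = √(16 + 81 + 100)
  = √197 = 14.0357

14.0357


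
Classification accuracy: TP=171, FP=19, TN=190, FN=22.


Accuracy = (TP+TN)/(TP+TN+FP+FN)
= (171+190)/(402)
= 361/402 = 89.8%

89.8%


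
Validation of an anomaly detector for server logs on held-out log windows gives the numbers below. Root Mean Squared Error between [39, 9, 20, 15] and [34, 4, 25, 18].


MSE = 84/4 = 21
RMSE = √(84/4) = 4.5826

4.5826


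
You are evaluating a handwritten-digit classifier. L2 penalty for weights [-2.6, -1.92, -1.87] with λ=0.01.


‖w‖₂² = (-2.6)² + (-1.92)² + (-1.87)²
     = 6.76 + 3.6864 + 3.4969
     = 13.9433
λ·‖w‖₂² = 0.01·13.9433 = 0.139433

0.139433


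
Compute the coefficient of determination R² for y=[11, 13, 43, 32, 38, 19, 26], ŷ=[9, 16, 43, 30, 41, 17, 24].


ȳ = 26
SS_res = Σ(y-ŷ)² = 34
SS_tot = Σ(y-ȳ)² = 912
R² = 1 - SS_res/SS_tot = 1 - 0.0373 = 0.9627

0.9627


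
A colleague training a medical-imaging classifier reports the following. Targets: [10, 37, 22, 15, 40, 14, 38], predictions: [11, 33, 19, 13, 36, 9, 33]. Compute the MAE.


Absolute errors: |10-11|=1, |37-33|=4, |22-19|=3, |15-13|=2, |40-36|=4, |14-9|=5, |38-33|=5
Sum = 24
MAE = 24/7 = 24/7

24/7


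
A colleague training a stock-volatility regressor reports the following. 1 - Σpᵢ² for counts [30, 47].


Probabilities: [30/77, 47/77] ≈ [0.3896, 0.6104]
Σpᵢ² = (900 + 2209)/77² = 3109/5929
Gini = 1 - Σpᵢ² = 1 - 3109/5929 = 0.4756

0.4756


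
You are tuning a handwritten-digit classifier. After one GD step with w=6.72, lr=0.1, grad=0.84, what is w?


w_new = w - α·∇
= 6.72 - 0.1·0.84
= 6.72 - 0.084
= 6.636

6.636


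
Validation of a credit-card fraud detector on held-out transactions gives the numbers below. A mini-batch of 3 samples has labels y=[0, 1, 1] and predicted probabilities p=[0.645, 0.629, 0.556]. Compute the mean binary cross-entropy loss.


L[0] = -ln(1-0.645) = -ln(0.355) = 1.0356
L[1] = -ln(0.629) = 0.4636
L[2] = -ln(0.556) = 0.587
mean = (1.0356 + 0.4636 + 0.587)/3 = 0.6954

0.6954


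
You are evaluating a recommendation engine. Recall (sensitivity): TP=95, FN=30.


Recall = TP/(TP+FN)
= 95/(95+30)
= 95/125 = 76.0%

76.0%


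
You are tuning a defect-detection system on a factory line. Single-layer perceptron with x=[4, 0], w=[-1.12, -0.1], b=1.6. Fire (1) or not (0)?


z = (4)·(-1.12) + (0)·(-0.1) + 1.6
  = -2.88
step(z) = 0 (z<0)

0


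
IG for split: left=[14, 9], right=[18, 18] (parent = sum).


Parent = [32, 27], H_parent = 0.9948
H_left = 0.9656 (n=23), H_right = 1 (n=36)
H_children = (23/59)·0.9656 + (36/59)·1 = 0.9866
IG = 0.9948 - 0.9866 = 0.0082

0.0082


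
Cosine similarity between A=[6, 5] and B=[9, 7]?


A·B = 6·9 + 5·7 = 89
‖A‖ = √61 = 7.8102, ‖B‖ = √130 = 11.4018
cos = 89/(√61·√130) = 89/√7930 = 0.9994

0.9994


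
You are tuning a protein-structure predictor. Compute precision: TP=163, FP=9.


Precision = TP/(TP+FP)
= 163/(163+9)
= 163/172 = 94.77%

94.77%


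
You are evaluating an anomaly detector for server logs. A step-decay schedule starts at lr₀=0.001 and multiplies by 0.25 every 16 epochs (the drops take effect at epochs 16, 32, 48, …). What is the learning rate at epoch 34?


n_drops = ⌊34/16⌋ = 2
lr = 0.001·0.25^2 = 0.001·0.0625 = 0.0000625

0.0000625


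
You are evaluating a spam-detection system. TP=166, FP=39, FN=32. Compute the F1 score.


Precision = 166/205 = 0.8098
Recall = 166/198 = 0.8384
F1 = 2·P·R/(P+R) = 2·TP/(2·TP+FP+FN) = 332/(332+39+32) = 332/403 = 0.8238

0.8238


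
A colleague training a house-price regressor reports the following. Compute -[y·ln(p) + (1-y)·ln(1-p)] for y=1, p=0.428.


BCE = -[y·ln(p) + (1-y)·ln(1-p)]
= -1·ln(0.428) - 0
= -ln(0.428) = 0.8486

0.8486


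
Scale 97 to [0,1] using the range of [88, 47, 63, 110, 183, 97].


min=47, max=183
(97-47)/(183-47) = 50/136 = 0.3676

0.3676


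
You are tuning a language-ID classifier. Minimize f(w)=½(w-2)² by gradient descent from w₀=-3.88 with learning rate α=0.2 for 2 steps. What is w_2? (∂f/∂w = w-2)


step 1: grad = -3.88-2 = -5.88; w = -3.88 - 0.2·(-5.88) = -2.704
step 2: grad = -2.704-2 = -4.704; w = -2.704 - 0.2·(-4.704) = -1.7632

-1.7632


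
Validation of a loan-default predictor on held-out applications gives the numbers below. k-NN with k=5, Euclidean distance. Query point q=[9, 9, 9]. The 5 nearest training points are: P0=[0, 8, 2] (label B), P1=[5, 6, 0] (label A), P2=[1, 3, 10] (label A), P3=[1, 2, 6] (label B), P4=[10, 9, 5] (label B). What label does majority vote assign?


d(q,P0) = 11.4455  (label B)
d(q,P1) = 10.2956  (label A)
d(q,P2) = 10.0499  (label A)
d(q,P3) = 11.0454  (label B)
d(q,P4) = 4.1231  (label B)
Votes: A=2, B=3
Majority → B

B


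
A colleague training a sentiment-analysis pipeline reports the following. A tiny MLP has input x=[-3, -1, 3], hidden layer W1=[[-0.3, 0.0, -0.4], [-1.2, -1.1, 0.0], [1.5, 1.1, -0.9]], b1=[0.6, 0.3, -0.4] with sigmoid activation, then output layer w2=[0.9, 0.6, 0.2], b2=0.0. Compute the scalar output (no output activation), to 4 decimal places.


z1[0] = (-0.3)·(-3) + (0.0)·(-1) + (-0.4)·(3) + 0.6 = 0.3
z1[1] = (-1.2)·(-3) + (-1.1)·(-1) + (0.0)·(3) + 0.3 = 5.0
z1[2] = (1.5)·(-3) + (1.1)·(-1) + (-0.9)·(3) - 0.4 = -8.7
h = sigmoid(z1) = [0.5744, 0.9933, 0.0002]
output = (0.9)·(0.5744) + (0.6)·(0.9933) + (0.2)·(0.0002) + 0.0 = 1.113

1.113


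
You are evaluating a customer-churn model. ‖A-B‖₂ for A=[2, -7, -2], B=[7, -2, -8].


d = √((2-7)² + (-7+ 2)² + (-2+ 8)²)
  = √(25 + 25 + 36)
  = √86 = 9.2736

9.2736


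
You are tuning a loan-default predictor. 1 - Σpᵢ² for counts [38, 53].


Probabilities: [38/91, 53/91] ≈ [0.4176, 0.5824]
Σpᵢ² = (1444 + 2809)/91² = 4253/8281
Gini = 1 - Σpᵢ² = 1 - 4253/8281 = 0.4864

0.4864


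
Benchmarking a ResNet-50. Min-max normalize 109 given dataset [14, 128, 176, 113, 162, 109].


min=14, max=176
(109-14)/(176-14) = 95/162 = 0.5864

0.5864


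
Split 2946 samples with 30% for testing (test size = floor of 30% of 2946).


Test = ⌊2946·30/100⌋ = 883
Train = 2946 - 883 = 2063

Train: 2063, Test: 883


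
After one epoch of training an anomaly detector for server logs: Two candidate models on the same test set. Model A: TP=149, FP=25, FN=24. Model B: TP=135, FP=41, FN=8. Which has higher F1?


Model A: P=149/174=0.8563, R=149/173=0.8613, F1=2PR/(P+R)=2TP/(2TP+FP+FN)=298/347=0.8588
Model B: P=135/176=0.767, R=135/143=0.9441, F1=2PR/(P+R)=2TP/(2TP+FP+FN)=270/319=0.8464
0.8588 > 0.8464 → Model A

Model A


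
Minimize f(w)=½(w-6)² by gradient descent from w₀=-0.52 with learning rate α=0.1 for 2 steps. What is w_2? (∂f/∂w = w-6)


step 1: grad = -0.52-6 = -6.52; w = -0.52 - 0.1·(-6.52) = 0.132
step 2: grad = 0.132-6 = -5.868; w = 0.132 - 0.1·(-5.868) = 0.7188

0.7188


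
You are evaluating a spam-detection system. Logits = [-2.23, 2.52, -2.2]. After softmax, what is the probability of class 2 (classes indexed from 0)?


Exponentials: e^-2.23=0.1075, e^2.52=12.4286, e^-2.2=0.1108
Sum = 12.6469
Softmax = [0.0085, 0.9827, 0.0088]
p[2] = 0.1108/12.6469 = 0.0088

0.0088


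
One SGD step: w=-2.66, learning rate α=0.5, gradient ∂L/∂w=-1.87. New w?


w_new = w - α·∇
= -2.66 - 0.5·-1.87
= -2.66 + 0.935
= -1.725

-1.725


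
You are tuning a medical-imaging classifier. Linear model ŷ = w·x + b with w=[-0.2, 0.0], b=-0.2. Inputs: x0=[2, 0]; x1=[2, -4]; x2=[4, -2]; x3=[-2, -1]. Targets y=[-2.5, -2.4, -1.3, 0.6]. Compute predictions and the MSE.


ŷ0 = (-0.2)·(2) + (0.0)·(0) - 0.2 = -0.6
ŷ1 = (-0.2)·(2) + (0.0)·(-4) - 0.2 = -0.6
ŷ2 = (-0.2)·(4) + (0.0)·(-2) - 0.2 = -1.0
ŷ3 = (-0.2)·(-2) + (0.0)·(-1) - 0.2 = 0.2
errors² = [3.61, 3.24, 0.09, 0.16]
MSE = 7.1000/4 = 1.775

1.775


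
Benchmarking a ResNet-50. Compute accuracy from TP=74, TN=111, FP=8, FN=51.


Accuracy = (TP+TN)/(TP+TN+FP+FN)
= (74+111)/(244)
= 185/244 = 75.82%

75.82%


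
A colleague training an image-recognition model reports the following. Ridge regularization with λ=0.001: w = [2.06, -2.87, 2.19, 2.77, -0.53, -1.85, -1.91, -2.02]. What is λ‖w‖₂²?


‖w‖₂² = (2.06)² + (-2.87)² + (2.19)² + (2.77)² + (-0.53)² + (-1.85)² + (-1.91)² + (-2.02)²
     = 4.2436 + 8.2369 + 4.7961 + 7.6729 + 0.2809 + 3.4225 + 3.6481 + 4.0804
     = 36.3814
λ·‖w‖₂² = 0.001·36.3814 = 0.036381

0.036381


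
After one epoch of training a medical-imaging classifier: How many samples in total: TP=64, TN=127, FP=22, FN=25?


Total = TP + TN + FP + FN
= 64 + 127 + 22 + 25
= 238
(Predicted positive: 86, predicted negative: 152)

238


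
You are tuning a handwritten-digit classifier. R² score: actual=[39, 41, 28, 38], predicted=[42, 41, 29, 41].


ȳ = 36.5
SS_res = Σ(y-ŷ)² = 19
SS_tot = Σ(y-ȳ)² = 101
R² = 1 - SS_res/SS_tot = 1 - 0.1881 = 0.8119

0.8119


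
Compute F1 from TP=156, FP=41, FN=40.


Precision = 156/197 = 0.7919
Recall = 156/196 = 0.7959
F1 = 2·P·R/(P+R) = 2·TP/(2·TP+FP+FN) = 312/(312+41+40) = 312/393 = 0.7939

0.7939


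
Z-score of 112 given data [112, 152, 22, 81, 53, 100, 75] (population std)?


μ = 85, σ = 38.8256
z = (112 - 85)/38.8256 = 0.6954

0.6954


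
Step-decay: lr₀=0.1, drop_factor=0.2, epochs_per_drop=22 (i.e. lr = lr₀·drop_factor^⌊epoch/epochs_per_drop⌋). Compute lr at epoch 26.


n_drops = ⌊26/22⌋ = 1
lr = 0.1·0.2^1 = 0.1·0.2 = 0.02

0.02


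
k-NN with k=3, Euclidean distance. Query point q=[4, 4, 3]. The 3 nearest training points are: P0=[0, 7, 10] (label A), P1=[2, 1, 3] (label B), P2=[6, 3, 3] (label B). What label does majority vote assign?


d(q,P0) = 8.6023  (label A)
d(q,P1) = 3.6056  (label B)
d(q,P2) = 2.2361  (label B)
Votes: A=1, B=2
Majority → B

B


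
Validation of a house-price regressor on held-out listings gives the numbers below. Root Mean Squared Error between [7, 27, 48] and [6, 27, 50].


MSE = 5/3 = 1.6667
RMSE = √(5/3) = 1.291

1.291


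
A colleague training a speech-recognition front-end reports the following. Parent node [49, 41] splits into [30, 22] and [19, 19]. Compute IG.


Parent = [49, 41], H_parent = 0.9943
H_left = 0.9829 (n=52), H_right = 1 (n=38)
H_children = (52/90)·0.9829 + (38/90)·1 = 0.9901
IG = 0.9943 - 0.9901 = 0.0042

0.0042


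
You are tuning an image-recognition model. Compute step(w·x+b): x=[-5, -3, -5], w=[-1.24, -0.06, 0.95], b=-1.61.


z = (-5)·(-1.24) + (-3)·(-0.06) + (-5)·(0.95) - 1.61
  = 0.02
step(z) = 1 (z≥0)

1


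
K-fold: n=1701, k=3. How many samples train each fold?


Fold size = 1701/3 = 567
Training per fold = 1701 - 567 = 1134

1134


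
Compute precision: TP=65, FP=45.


Precision = TP/(TP+FP)
= 65/(65+45)
= 65/110 = 59.09%

59.09%


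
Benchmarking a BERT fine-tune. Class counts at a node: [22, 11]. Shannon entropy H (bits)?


Probabilities: [22/33, 11/33] ≈ [0.6667, 0.3333]
H = -((22/33)·log₂(22/33) + (11/33)·log₂(11/33))
  = 0.9183 bits

0.9183 bits


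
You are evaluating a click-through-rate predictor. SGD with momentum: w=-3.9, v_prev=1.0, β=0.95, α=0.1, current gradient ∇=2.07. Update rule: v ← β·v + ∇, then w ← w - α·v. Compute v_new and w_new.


v_new = 0.95·1.0 + 2.07 = 0.95 + 2.07 = 3.02
w_new = -3.9 - 0.1·3.02 = -3.9 - 0.302 = -4.202

v_new=3.02, w_new=-4.202


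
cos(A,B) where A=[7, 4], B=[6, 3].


A·B = 7·6 + 4·3 = 54
‖A‖ = √65 = 8.0623, ‖B‖ = √45 = 6.7082
cos = 54/(√65·√45) = 54/√2925 = 0.9985

0.9985


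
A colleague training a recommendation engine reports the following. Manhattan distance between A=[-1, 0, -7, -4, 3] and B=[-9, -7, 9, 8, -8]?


d = |-1+ 9| + |0+ 7| + |-7-9| + |-4-8| + |3+ 8|
  = 8 + 7 + 16 + 12 + 11
  = 54

54


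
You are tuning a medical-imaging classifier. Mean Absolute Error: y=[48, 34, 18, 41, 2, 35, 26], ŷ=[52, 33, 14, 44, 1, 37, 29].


Absolute errors: |48-52|=4, |34-33|=1, |18-14|=4, |41-44|=3, |2-1|=1, |35-37|=2, |26-29|=3
Sum = 18
MAE = 18/7 = 18/7

18/7


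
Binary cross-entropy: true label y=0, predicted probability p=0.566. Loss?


BCE = -[y·ln(p) + (1-y)·ln(1-p)]
= -0 - 1·ln(1-0.566)
= -ln(0.434) = 0.8347

0.8347


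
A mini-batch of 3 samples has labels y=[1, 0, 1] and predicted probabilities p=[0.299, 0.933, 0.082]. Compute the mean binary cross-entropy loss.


L[0] = -ln(0.299) = 1.2073
L[1] = -ln(1-0.933) = -ln(0.067) = 2.7031
L[2] = -ln(0.082) = 2.501
mean = (1.2073 + 2.7031 + 2.501)/3 = 2.1371

2.1371


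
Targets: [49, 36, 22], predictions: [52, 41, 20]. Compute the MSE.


Squared errors: (49-52)²=9, (36-41)²=25, (22-20)²=4
Sum = 38
MSE = 38/3 = 38/3

38/3


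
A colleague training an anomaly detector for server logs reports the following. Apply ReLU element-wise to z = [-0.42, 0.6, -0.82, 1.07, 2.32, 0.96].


ReLU(-0.42) = max(0, -0.42) = 0.0
ReLU(0.6) = max(0, 0.6) = 0.6
ReLU(-0.82) = max(0, -0.82) = 0.0
ReLU(1.07) = max(0, 1.07) = 1.07
ReLU(2.32) = max(0, 2.32) = 2.32
ReLU(0.96) = max(0, 0.96) = 0.96
result = [0.0, 0.6, 0.0, 1.07, 2.32, 0.96]

[0.0, 0.6, 0.0, 1.07, 2.32, 0.96]


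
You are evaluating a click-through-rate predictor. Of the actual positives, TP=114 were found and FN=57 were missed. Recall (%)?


Recall = TP/(TP+FN)
= 114/(114+57)
= 114/171 = 66.67%

66.67%


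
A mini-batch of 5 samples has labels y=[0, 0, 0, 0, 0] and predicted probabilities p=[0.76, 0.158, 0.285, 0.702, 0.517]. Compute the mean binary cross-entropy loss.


L[0] = -ln(1-0.76) = -ln(0.24) = 1.4271
L[1] = -ln(1-0.158) = -ln(0.842) = 0.172
L[2] = -ln(1-0.285) = -ln(0.715) = 0.3355
L[3] = -ln(1-0.702) = -ln(0.298) = 1.2107
L[4] = -ln(1-0.517) = -ln(0.483) = 0.7277
mean = (1.4271 + 0.172 + 0.3355 + 1.2107 + 0.7277)/5 = 0.7746

0.7746


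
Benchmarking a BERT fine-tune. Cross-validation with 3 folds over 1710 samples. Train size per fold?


Fold size = 1710/3 = 570
Training per fold = 1710 - 570 = 1140

1140


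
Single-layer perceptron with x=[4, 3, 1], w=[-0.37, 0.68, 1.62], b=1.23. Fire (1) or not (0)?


z = (4)·(-0.37) + (3)·(0.68) + (1)·(1.62) + 1.23
  = 3.41
step(z) = 1 (z≥0)

1


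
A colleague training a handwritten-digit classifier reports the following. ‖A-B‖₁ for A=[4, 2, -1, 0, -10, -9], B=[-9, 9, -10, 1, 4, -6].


d = |4+ 9| + |2-9| + |-1+ 10| + |0-1| + |-10-4| + |-9+ 6|
  = 13 + 7 + 9 + 1 + 14 + 3
  = 47

47


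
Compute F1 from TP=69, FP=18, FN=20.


Precision = 69/87 = 0.7931
Recall = 69/89 = 0.7753
F1 = 2·P·R/(P+R) = 2·TP/(2·TP+FP+FN) = 138/(138+18+20) = 138/176 = 0.7841

0.7841


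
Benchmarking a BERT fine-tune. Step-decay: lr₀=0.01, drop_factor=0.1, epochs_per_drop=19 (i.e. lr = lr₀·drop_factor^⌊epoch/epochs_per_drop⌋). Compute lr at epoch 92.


n_drops = ⌊92/19⌋ = 4
lr = 0.01·0.1^4 = 0.01·0.0001 = 0.000001

0.000001


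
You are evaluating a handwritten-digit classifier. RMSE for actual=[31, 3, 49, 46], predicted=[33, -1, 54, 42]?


MSE = 61/4 = 15.25
RMSE = √(61/4) = 3.9051

3.9051


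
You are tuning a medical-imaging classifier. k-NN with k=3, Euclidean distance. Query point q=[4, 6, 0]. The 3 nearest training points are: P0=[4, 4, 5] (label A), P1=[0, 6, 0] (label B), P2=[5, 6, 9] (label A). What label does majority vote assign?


d(q,P0) = 5.3852  (label A)
d(q,P1) = 4.0  (label B)
d(q,P2) = 9.0554  (label A)
Votes: A=2, B=1
Majority → A

A


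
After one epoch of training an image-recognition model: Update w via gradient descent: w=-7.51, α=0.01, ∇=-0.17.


w_new = w - α·∇
= -7.51 - 0.01·-0.17
= -7.51 + 0.0017
= -7.5083

-7.5083


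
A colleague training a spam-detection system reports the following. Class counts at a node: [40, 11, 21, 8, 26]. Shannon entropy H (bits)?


Probabilities: [40/106, 11/106, 21/106, 8/106, 26/106] ≈ [0.3774, 0.1038, 0.1981, 0.0755, 0.2453]
H = -((40/106)·log₂(40/106) + (11/106)·log₂(11/106) + (21/106)·log₂(21/106) + (8/106)·log₂(8/106) + (26/106)·log₂(26/106))
  = 2.1111 bits

2.1111 bits


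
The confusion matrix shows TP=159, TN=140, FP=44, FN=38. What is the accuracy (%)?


Accuracy = (TP+TN)/(TP+TN+FP+FN)
= (159+140)/(381)
= 299/381 = 78.48%

78.48%


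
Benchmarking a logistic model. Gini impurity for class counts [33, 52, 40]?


Probabilities: [33/125, 52/125, 40/125] ≈ [0.264, 0.416, 0.32]
Σpᵢ² = (1089 + 2704 + 1600)/125² = 5393/15625
Gini = 1 - Σpᵢ² = 1 - 5393/15625 = 0.6548

0.6548


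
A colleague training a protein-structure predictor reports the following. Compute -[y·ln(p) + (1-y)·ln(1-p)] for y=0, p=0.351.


BCE = -[y·ln(p) + (1-y)·ln(1-p)]
= -0 - 1·ln(1-0.351)
= -ln(0.649) = 0.4323

0.4323


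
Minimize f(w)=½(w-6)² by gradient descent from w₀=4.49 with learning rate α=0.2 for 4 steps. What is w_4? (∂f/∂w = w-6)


step 1: grad = 4.49-6 = -1.51; w = 4.49 - 0.2·(-1.51) = 4.792
step 2: grad = 4.792-6 = -1.208; w = 4.792 - 0.2·(-1.208) = 5.0336
step 3: grad = 5.0336-6 = -0.9664; w = 5.0336 - 0.2·(-0.9664) = 5.22688
step 4: grad = 5.22688-6 = -0.77312; w = 5.22688 - 0.2·(-0.77312) = 5.381504

5.381504


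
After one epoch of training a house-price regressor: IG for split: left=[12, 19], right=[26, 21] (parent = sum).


Parent = [38, 40], H_parent = 0.9995
H_left = 0.9629 (n=31), H_right = 0.9918 (n=47)
H_children = (31/78)·0.9629 + (47/78)·0.9918 = 0.9803
IG = 0.9995 - 0.9803 = 0.0192

0.0192


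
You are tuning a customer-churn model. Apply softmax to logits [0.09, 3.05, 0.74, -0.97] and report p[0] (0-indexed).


Exponentials: e^0.09=1.0942, e^3.05=21.1153, e^0.74=2.0959, e^-0.97=0.3791
Sum = 24.6845
Softmax = [0.0443, 0.8554, 0.0849, 0.0154]
p[0] = 1.0942/24.6845 = 0.0443

0.0443


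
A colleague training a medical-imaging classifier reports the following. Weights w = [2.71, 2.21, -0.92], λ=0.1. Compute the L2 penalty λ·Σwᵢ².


‖w‖₂² = (2.71)² + (2.21)² + (-0.92)²
     = 7.3441 + 4.8841 + 0.8464
     = 13.0746
λ·‖w‖₂² = 0.1·13.0746 = 1.30746

1.30746


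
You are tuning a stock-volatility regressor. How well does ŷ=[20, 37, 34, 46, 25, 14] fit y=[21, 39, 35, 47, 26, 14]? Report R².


ȳ = 30.3333
SS_res = Σ(y-ŷ)² = 8
SS_tot = Σ(y-ȳ)² = 747.33
R² = 1 - SS_res/SS_tot = 1 - 0.0107 = 0.9893

0.9893


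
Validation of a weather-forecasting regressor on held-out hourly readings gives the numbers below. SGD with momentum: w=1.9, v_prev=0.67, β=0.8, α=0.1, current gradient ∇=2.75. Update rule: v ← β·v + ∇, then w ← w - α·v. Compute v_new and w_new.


v_new = 0.8·0.67 + 2.75 = 0.536 + 2.75 = 3.286
w_new = 1.9 - 0.1·3.286 = 1.9 - 0.3286 = 1.5714

v_new=3.286, w_new=1.5714


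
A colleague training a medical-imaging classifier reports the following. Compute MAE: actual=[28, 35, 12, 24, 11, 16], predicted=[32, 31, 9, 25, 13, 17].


Absolute errors: |28-32|=4, |35-31|=4, |12-9|=3, |24-25|=1, |11-13|=2, |16-17|=1
Sum = 15
MAE = 15/6 = 5/2

5/2


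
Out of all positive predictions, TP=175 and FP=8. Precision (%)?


Precision = TP/(TP+FP)
= 175/(175+8)
= 175/183 = 95.63%

95.63%


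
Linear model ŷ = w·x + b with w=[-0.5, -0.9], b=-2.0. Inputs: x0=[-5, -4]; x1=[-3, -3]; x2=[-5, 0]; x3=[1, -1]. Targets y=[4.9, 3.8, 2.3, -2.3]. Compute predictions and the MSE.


ŷ0 = (-0.5)·(-5) + (-0.9)·(-4) - 2.0 = 4.1
ŷ1 = (-0.5)·(-3) + (-0.9)·(-3) - 2.0 = 2.2
ŷ2 = (-0.5)·(-5) + (-0.9)·(0) - 2.0 = 0.5
ŷ3 = (-0.5)·(1) + (-0.9)·(-1) - 2.0 = -1.6
errors² = [0.64, 2.56, 3.24, 0.49]
MSE = 6.9300/4 = 1.7325

1.7325


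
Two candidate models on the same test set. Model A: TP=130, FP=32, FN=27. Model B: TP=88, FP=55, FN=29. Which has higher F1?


Model A: P=130/162=0.8025, R=130/157=0.828, F1=2PR/(P+R)=2TP/(2TP+FP+FN)=260/319=0.815
Model B: P=88/143=0.6154, R=88/117=0.7521, F1=2PR/(P+R)=2TP/(2TP+FP+FN)=176/260=0.6769
0.815 > 0.6769 → Model A

Model A


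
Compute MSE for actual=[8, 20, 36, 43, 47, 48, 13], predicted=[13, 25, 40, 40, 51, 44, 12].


Squared errors: (8-13)²=25, (20-25)²=25, (36-40)²=16, (43-40)²=9, (47-51)²=16, (48-44)²=16, (13-12)²=1
Sum = 108
MSE = 108/7 = 108/7

108/7


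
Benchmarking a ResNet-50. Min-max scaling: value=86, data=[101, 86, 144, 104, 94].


min=86, max=144
(86-86)/(144-86) = 0/58 = 0.0

0.0


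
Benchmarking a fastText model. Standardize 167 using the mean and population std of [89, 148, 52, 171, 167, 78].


μ = 117.5, σ = 46.378
z = (167 - 117.5)/46.378 = 1.0673

1.0673


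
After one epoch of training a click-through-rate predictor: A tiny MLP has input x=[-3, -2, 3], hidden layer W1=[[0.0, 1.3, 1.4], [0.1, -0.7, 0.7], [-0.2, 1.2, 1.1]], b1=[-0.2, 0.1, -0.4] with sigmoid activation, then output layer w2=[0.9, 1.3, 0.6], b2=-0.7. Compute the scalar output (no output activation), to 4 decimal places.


z1[0] = (0.0)·(-3) + (1.3)·(-2) + (1.4)·(3) - 0.2 = 1.4
z1[1] = (0.1)·(-3) + (-0.7)·(-2) + (0.7)·(3) + 0.1 = 3.3
z1[2] = (-0.2)·(-3) + (1.2)·(-2) + (1.1)·(3) - 0.4 = 1.1
h = sigmoid(z1) = [0.8022, 0.9644, 0.7503]
output = (0.9)·(0.8022) + (1.3)·(0.9644) + (0.6)·(0.7503) - 0.7 = 1.7259

1.7259


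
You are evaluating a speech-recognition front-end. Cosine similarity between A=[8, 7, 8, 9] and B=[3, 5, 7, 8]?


A·B = 8·3 + 7·5 + 8·7 + 9·8 = 187
‖A‖ = √258 = 16.0624, ‖B‖ = √147 = 12.1244
cos = 187/(√258·√147) = 187/√37926 = 0.9602

0.9602


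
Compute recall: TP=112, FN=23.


Recall = TP/(TP+FN)
= 112/(112+23)
= 112/135 = 82.96%

82.96%


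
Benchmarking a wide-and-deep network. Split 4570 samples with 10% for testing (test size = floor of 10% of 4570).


Test = ⌊4570·10/100⌋ = 457
Train = 4570 - 457 = 4113

Train: 4113, Test: 457


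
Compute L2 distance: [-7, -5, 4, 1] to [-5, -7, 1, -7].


d = √((-7+ 5)² + (-5+ 7)² + (4-1)² + (1+ 7)²)
  = √(4 + 4 + 9 + 64)
  = √81 = 9.0

9.0
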